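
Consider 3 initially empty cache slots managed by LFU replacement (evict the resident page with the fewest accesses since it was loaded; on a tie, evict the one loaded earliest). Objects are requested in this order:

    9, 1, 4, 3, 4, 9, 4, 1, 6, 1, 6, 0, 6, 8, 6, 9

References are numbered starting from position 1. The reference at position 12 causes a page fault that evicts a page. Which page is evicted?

pos 1: 9: fault, frames {9}
pos 2: 1: fault, frames {9,1}
pos 3: 4: fault, frames {9,1,4}
pos 4: 3: fault, evict 9, frames {1,4,3}
pos 5: 4: hit
pos 6: 9: fault, evict 1, frames {4,3,9}
pos 7: 4: hit
pos 8: 1: fault, evict 3, frames {4,9,1}
pos 9: 6: fault, evict 9, frames {4,1,6}
pos 10: 1: hit
pos 11: 6: hit
pos 12: 0: fault, evict 1, frames {4,6,0}
At position 12, page 1 is evicted.

1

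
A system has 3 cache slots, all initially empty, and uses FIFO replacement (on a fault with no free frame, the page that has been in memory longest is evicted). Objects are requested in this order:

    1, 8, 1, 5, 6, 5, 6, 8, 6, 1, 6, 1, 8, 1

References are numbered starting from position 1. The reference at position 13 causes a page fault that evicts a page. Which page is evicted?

5

pos 1: 1: miss, frames (1)
pos 2: 8: miss, frames (1 8)
pos 3: 1: hit
pos 4: 5: miss, frames (1 8 5)
pos 5: 6: miss, evict 1, frames (8 5 6)
pos 6: 5: hit
pos 7: 6: hit
pos 8: 8: hit
pos 9: 6: hit
pos 10: 1: miss, evict 8, frames (5 6 1)
pos 11: 6: hit
pos 12: 1: hit
pos 13: 8: miss, evict 5, frames (6 1 8)
At position 13, page 5 is evicted.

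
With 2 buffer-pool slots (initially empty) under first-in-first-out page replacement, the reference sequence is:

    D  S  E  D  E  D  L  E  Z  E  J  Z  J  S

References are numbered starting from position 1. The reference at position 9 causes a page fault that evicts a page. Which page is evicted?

pos 1: D → miss, frames {D}
pos 2: S → miss, frames {D,S}
pos 3: E → miss, evict D, frames {S,E}
pos 4: D → miss, evict S, frames {E,D}
pos 5: E → hit
pos 6: D → hit
pos 7: L → miss, evict E, frames {D,L}
pos 8: E → miss, evict D, frames {L,E}
pos 9: Z → miss, evict L, frames {E,Z}
At position 9, page L is evicted.

L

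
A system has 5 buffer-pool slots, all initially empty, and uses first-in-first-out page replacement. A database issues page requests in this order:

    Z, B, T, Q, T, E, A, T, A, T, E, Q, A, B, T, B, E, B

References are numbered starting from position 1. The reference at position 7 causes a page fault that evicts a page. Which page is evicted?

pos 1: Z: fault, frames (Z)
pos 2: B: fault, frames (Z B)
pos 3: T: fault, frames (Z B T)
pos 4: Q: fault, frames (Z B T Q)
pos 5: T: hit
pos 6: E: fault, frames (Z B T Q E)
pos 7: A: fault, evict Z, frames (B T Q E A)
At position 7, page Z is evicted.

Z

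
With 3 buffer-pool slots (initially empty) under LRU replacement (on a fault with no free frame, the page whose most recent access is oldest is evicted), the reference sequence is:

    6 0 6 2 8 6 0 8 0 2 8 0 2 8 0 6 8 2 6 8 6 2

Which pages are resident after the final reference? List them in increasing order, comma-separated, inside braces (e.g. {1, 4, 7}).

{2, 6, 8}

6: fault, frames [6]
0: fault, frames [6, 0]
6: hit
2: fault, frames [0, 6, 2]
8: fault, evict 0, frames [6, 2, 8]
6: hit
0: fault, evict 2, frames [8, 6, 0]
8: hit
0: hit
2: fault, evict 6, frames [8, 0, 2]
8: hit
0: hit
2: hit
8: hit
0: hit
6: fault, evict 2, frames [8, 0, 6]
8: hit
2: fault, evict 0, frames [6, 8, 2]
6: hit
8: hit
6: hit
2: hit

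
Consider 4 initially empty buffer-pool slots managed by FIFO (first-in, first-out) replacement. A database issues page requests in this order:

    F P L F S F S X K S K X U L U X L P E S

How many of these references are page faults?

F → miss, frames [F]
P → miss, frames [F, P]
L → miss, frames [F, P, L]
F → hit
S → miss, frames [F, P, L, S]
F → hit
S → hit
X → miss, evict F, frames [P, L, S, X]
K → miss, evict P, frames [L, S, X, K]
S → hit
K → hit
X → hit
U → miss, evict L, frames [S, X, K, U]
L → miss, evict S, frames [X, K, U, L]
U → hit
X → hit
L → hit
P → miss, evict X, frames [K, U, L, P]
E → miss, evict K, frames [U, L, P, E]
S → miss, evict U, frames [L, P, E, S]
Page faults: 11.

11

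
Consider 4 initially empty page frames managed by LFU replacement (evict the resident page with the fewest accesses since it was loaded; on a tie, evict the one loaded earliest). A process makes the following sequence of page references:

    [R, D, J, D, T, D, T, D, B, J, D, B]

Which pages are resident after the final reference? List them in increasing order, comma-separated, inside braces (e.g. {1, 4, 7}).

R → miss, frames (R)
D → miss, frames (R D)
J → miss, frames (R D J)
D → hit
T → miss, frames (R D J T)
D → hit
T → hit
D → hit
B → miss, evict R, frames (D J T B)
J → hit
D → hit
B → hit

{B, D, J, T}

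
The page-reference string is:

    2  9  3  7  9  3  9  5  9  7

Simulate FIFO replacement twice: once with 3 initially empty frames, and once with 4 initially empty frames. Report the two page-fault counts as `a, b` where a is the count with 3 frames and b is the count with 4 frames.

6, 5

3 frames: F F F F . . . F F . → 6 faults.
4 frames: F F F F . . . F . . → 5 faults.
5 < 6: adding a frame reduced faults, as is typical.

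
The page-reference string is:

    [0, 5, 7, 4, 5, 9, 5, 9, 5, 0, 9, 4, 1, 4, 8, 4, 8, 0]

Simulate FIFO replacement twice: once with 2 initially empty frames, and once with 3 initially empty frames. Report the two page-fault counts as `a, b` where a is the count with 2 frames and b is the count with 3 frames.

2 frames: F F F F F F . . . F . F F . F F . F → 12 faults.
3 frames: F F F F . F F . . F . F F . F . . F → 11 faults.
11 < 12: adding a frame reduced faults, as is typical.

12, 11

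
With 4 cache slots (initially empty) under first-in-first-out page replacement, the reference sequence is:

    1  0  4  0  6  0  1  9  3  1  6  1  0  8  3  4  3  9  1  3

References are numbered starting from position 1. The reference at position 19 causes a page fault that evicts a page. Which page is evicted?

8

pos 1: 1 -> fault, frames (1)
pos 2: 0 -> fault, frames (1 0)
pos 3: 4 -> fault, frames (1 0 4)
pos 4: 0 -> hit
pos 5: 6 -> fault, frames (1 0 4 6)
pos 6: 0 -> hit
pos 7: 1 -> hit
pos 8: 9 -> fault, evict 1, frames (0 4 6 9)
pos 9: 3 -> fault, evict 0, frames (4 6 9 3)
pos 10: 1 -> fault, evict 4, frames (6 9 3 1)
pos 11: 6 -> hit
pos 12: 1 -> hit
pos 13: 0 -> fault, evict 6, frames (9 3 1 0)
pos 14: 8 -> fault, evict 9, frames (3 1 0 8)
pos 15: 3 -> hit
pos 16: 4 -> fault, evict 3, frames (1 0 8 4)
pos 17: 3 -> fault, evict 1, frames (0 8 4 3)
pos 18: 9 -> fault, evict 0, frames (8 4 3 9)
pos 19: 1 -> fault, evict 8, frames (4 3 9 1)
At position 19, page 8 is evicted.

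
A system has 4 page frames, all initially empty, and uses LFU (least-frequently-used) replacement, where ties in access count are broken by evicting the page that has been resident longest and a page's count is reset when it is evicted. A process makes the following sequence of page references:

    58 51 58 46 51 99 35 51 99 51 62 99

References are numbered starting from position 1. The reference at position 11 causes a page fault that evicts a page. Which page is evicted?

pos 1: 58: miss, frames {58}
pos 2: 51: miss, frames {58,51}
pos 3: 58: hit
pos 4: 46: miss, frames {58,51,46}
pos 5: 51: hit
pos 6: 99: miss, frames {58,51,46,99}
pos 7: 35: miss, evict 46, frames {58,51,99,35}
pos 8: 51: hit
pos 9: 99: hit
pos 10: 51: hit
pos 11: 62: miss, evict 35, frames {58,51,99,62}
At position 11, page 35 is evicted.

35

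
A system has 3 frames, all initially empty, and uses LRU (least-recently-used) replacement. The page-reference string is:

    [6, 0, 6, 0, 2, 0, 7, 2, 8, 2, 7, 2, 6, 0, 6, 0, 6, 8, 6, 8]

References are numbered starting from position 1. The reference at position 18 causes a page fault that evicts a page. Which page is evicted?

2

pos 1: 6 → miss, frames {6}
pos 2: 0 → miss, frames {6,0}
pos 3: 6 → hit
pos 4: 0 → hit
pos 5: 2 → miss, frames {6,0,2}
pos 6: 0 → hit
pos 7: 7 → miss, evict 6, frames {2,0,7}
pos 8: 2 → hit
pos 9: 8 → miss, evict 0, frames {7,2,8}
pos 10: 2 → hit
pos 11: 7 → hit
pos 12: 2 → hit
pos 13: 6 → miss, evict 8, frames {7,2,6}
pos 14: 0 → miss, evict 7, frames {2,6,0}
pos 15: 6 → hit
pos 16: 0 → hit
pos 17: 6 → hit
pos 18: 8 → miss, evict 2, frames {0,6,8}
At position 18, page 2 is evicted.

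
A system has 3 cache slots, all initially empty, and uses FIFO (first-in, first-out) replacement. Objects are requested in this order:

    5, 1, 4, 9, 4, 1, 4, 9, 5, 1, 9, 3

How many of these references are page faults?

7

5 → fault, frames [5]
1 → fault, frames [5, 1]
4 → fault, frames [5, 1, 4]
9 → fault, evict 5, frames [1, 4, 9]
4 → hit
1 → hit
4 → hit
9 → hit
5 → fault, evict 1, frames [4, 9, 5]
1 → fault, evict 4, frames [9, 5, 1]
9 → hit
3 → fault, evict 9, frames [5, 1, 3]
Page faults: 7.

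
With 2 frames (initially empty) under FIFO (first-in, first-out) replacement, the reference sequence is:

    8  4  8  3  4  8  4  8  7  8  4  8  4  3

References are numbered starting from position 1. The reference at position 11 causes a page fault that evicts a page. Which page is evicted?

7

pos 1: 8 → fault, frames (8)
pos 2: 4 → fault, frames (8 4)
pos 3: 8 → hit
pos 4: 3 → fault, evict 8, frames (4 3)
pos 5: 4 → hit
pos 6: 8 → fault, evict 4, frames (3 8)
pos 7: 4 → fault, evict 3, frames (8 4)
pos 8: 8 → hit
pos 9: 7 → fault, evict 8, frames (4 7)
pos 10: 8 → fault, evict 4, frames (7 8)
pos 11: 4 → fault, evict 7, frames (8 4)
At position 11, page 7 is evicted.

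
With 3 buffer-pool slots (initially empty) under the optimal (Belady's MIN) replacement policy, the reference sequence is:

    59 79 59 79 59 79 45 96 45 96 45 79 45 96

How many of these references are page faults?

59: fault, frames {59}
79: fault, frames {59,79}
59: hit
79: hit
59: hit
79: hit
45: fault, frames {59,79,45}
96: fault, evict 59, frames {79,45,96}
45: hit
96: hit
45: hit
79: hit
45: hit
96: hit
Page faults: 4.

4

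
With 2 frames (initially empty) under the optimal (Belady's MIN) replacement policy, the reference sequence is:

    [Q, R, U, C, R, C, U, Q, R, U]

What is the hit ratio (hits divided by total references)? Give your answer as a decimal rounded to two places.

0.30

Q → miss, frames [Q]
R → miss, frames [Q, R]
U → miss, evict Q, frames [R, U]
C → miss, evict U, frames [R, C]
R → hit
C → hit
U → miss, evict C, frames [R, U]
Q → miss, evict U, frames [R, Q]
R → hit
U → miss, evict Q, frames [R, U]
Hits: 3 of 10 references → 3/10 = 0.3000.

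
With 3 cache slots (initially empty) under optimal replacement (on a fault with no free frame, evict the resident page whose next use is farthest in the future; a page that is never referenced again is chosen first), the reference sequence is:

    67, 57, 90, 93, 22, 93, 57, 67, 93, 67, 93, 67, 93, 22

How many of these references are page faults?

67 -> miss, frames (67)
57 -> miss, frames (67 57)
90 -> miss, frames (67 57 90)
93 -> miss, evict 90, frames (67 57 93)
22 -> miss, evict 67, frames (57 93 22)
93 -> hit
57 -> hit
67 -> miss, evict 57, frames (93 22 67)
93 -> hit
67 -> hit
93 -> hit
67 -> hit
93 -> hit
22 -> hit
Page faults: 6.

6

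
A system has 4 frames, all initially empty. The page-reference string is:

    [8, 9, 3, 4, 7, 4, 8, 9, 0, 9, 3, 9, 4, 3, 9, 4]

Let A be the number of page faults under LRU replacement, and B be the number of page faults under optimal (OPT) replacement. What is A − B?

Under LRU: F F F F F . F F F . F . F . . . → 10 faults.
Under OPT: F F F F F . . . F . F . . . . . → 7 faults.
A − B = 10 − 7 = 3.

3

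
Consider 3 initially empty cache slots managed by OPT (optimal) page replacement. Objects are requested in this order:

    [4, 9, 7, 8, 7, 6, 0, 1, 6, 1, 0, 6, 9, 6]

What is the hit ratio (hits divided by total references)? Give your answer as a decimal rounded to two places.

4: fault, frames {4}
9: fault, frames {4,9}
7: fault, frames {4,9,7}
8: fault, evict 4, frames {9,7,8}
7: hit
6: fault, evict 8, frames {9,7,6}
0: fault, evict 7, frames {9,6,0}
1: fault, evict 9, frames {6,0,1}
6: hit
1: hit
0: hit
6: hit
9: fault, evict 1, frames {6,0,9}
6: hit
Hits: 6 of 14 references → 6/14 = 0.4286.

0.43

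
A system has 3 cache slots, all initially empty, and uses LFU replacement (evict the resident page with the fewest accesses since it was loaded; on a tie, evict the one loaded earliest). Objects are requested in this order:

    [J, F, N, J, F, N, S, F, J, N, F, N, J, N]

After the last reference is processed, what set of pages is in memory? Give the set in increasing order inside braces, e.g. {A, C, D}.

J -> miss, frames (J)
F -> miss, frames (J F)
N -> miss, frames (J F N)
J -> hit
F -> hit
N -> hit
S -> miss, evict J, frames (F N S)
F -> hit
J -> miss, evict S, frames (F N J)
N -> hit
F -> hit
N -> hit
J -> hit
N -> hit

{F, J, N}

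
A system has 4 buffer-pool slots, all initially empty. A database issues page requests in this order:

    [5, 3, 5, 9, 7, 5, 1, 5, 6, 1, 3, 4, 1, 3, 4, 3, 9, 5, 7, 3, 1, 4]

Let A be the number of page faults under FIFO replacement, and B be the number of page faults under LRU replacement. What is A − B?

3

Under FIFO: F F . F F . F F F . F F F . . . F F F F F F → 16 faults.
Under LRU: F F . F F . F . F . F F . . . . F F F . F F → 13 faults.
A − B = 16 − 13 = 3.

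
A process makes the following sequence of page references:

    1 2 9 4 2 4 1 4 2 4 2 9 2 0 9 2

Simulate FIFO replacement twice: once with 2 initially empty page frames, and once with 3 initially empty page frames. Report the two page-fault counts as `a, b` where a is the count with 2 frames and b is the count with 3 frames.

2 frames: F F F F F . F F F . . F . F . F → 11 faults.
3 frames: F F F F . . F . F . . F . F . . → 8 faults.
8 < 11: adding a frame reduced faults, as is typical.

11, 8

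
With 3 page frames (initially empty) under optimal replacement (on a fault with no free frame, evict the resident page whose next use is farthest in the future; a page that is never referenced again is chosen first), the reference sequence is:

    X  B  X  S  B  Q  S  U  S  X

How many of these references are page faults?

X → fault, frames {X}
B → fault, frames {X,B}
X → hit
S → fault, frames {X,B,S}
B → hit
Q → fault, evict B, frames {X,S,Q}
S → hit
U → fault, evict Q, frames {X,S,U}
S → hit
X → hit
Page faults: 5.

5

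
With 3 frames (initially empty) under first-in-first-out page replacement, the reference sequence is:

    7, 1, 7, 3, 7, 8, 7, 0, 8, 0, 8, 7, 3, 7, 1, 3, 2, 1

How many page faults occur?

7 -> miss, frames {7}
1 -> miss, frames {7,1}
7 -> hit
3 -> miss, frames {7,1,3}
7 -> hit
8 -> miss, evict 7, frames {1,3,8}
7 -> miss, evict 1, frames {3,8,7}
0 -> miss, evict 3, frames {8,7,0}
8 -> hit
0 -> hit
8 -> hit
7 -> hit
3 -> miss, evict 8, frames {7,0,3}
7 -> hit
1 -> miss, evict 7, frames {0,3,1}
3 -> hit
2 -> miss, evict 0, frames {3,1,2}
1 -> hit
Page faults: 9.

9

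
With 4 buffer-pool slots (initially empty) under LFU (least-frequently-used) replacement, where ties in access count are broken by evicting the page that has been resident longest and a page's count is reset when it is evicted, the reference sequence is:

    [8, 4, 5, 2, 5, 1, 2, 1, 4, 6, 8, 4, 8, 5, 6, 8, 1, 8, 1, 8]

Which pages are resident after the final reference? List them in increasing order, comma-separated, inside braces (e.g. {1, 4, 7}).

{1, 2, 5, 8}

8 -> miss, frames {8}
4 -> miss, frames {8,4}
5 -> miss, frames {8,4,5}
2 -> miss, frames {8,4,5,2}
5 -> hit
1 -> miss, evict 8, frames {4,5,2,1}
2 -> hit
1 -> hit
4 -> hit
6 -> miss, evict 4, frames {5,2,1,6}
8 -> miss, evict 6, frames {5,2,1,8}
4 -> miss, evict 8, frames {5,2,1,4}
8 -> miss, evict 4, frames {5,2,1,8}
5 -> hit
6 -> miss, evict 8, frames {5,2,1,6}
8 -> miss, evict 6, frames {5,2,1,8}
1 -> hit
8 -> hit
1 -> hit
8 -> hit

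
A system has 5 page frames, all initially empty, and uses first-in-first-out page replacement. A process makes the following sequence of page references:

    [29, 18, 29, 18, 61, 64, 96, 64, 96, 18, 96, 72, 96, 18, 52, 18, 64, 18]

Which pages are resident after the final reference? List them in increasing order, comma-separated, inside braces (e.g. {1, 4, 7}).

{18, 52, 64, 72, 96}

29 -> fault, frames (29)
18 -> fault, frames (29 18)
29 -> hit
18 -> hit
61 -> fault, frames (29 18 61)
64 -> fault, frames (29 18 61 64)
96 -> fault, frames (29 18 61 64 96)
64 -> hit
96 -> hit
18 -> hit
96 -> hit
72 -> fault, evict 29, frames (18 61 64 96 72)
96 -> hit
18 -> hit
52 -> fault, evict 18, frames (61 64 96 72 52)
18 -> fault, evict 61, frames (64 96 72 52 18)
64 -> hit
18 -> hit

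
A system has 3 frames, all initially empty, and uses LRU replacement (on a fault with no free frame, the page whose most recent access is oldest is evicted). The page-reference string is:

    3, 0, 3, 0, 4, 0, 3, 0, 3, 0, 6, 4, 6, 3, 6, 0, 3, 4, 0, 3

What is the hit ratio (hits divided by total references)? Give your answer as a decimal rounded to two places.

3 → fault, frames {3}
0 → fault, frames {3,0}
3 → hit
0 → hit
4 → fault, frames {3,0,4}
0 → hit
3 → hit
0 → hit
3 → hit
0 → hit
6 → fault, evict 4, frames {3,0,6}
4 → fault, evict 3, frames {0,6,4}
6 → hit
3 → fault, evict 0, frames {4,6,3}
6 → hit
0 → fault, evict 4, frames {3,6,0}
3 → hit
4 → fault, evict 6, frames {0,3,4}
0 → hit
3 → hit
Hits: 12 of 20 references → 12/20 = 0.6000.

0.60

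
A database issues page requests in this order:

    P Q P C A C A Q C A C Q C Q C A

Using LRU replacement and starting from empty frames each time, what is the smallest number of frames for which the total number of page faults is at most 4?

4

f=1: 16 faults
f=2: 9 faults
f=3: 5 faults
f=4: 4 faults
Smallest f with faults ≤ 4 is 4.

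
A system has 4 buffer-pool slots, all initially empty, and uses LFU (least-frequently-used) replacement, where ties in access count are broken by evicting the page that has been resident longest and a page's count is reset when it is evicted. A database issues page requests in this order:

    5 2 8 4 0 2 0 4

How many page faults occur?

5 -> miss, frames {5}
2 -> miss, frames {5,2}
8 -> miss, frames {5,2,8}
4 -> miss, frames {5,2,8,4}
0 -> miss, evict 5, frames {2,8,4,0}
2 -> hit
0 -> hit
4 -> hit
Page faults: 5.

5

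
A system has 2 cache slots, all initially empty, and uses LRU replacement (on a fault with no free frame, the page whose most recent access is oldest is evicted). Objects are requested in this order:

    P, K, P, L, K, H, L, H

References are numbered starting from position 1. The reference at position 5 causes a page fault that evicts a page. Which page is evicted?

P

pos 1: P: fault, frames {P}
pos 2: K: fault, frames {P,K}
pos 3: P: hit
pos 4: L: fault, evict K, frames {P,L}
pos 5: K: fault, evict P, frames {L,K}
At position 5, page P is evicted.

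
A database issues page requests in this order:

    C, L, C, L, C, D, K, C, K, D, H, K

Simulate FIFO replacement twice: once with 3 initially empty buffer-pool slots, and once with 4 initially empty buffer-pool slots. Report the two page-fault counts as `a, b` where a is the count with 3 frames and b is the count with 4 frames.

6, 5

3 frames: F F . . . F F F . . F . → 6 faults.
4 frames: F F . . . F F . . . F . → 5 faults.
5 < 6: adding a frame reduced faults, as is typical.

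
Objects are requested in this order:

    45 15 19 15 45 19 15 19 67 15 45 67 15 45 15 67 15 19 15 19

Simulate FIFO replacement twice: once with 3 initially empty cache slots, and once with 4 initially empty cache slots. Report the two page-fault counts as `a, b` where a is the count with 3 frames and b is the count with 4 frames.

7, 4

3 frames: F F F . . . . . F . F . F . . . . F . . → 7 faults.
4 frames: F F F . . . . . F . . . . . . . . . . . → 4 faults.
4 < 7: adding a frame reduced faults, as is typical.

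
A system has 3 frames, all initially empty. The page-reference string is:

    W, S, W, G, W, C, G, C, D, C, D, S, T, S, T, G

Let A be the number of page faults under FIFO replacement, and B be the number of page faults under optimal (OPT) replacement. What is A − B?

1

Under FIFO: F F . F . F . . F . . F F . . F → 8 faults.
Under OPT: F F . F . F . . F . . . F . . F → 7 faults.
A − B = 8 − 7 = 1.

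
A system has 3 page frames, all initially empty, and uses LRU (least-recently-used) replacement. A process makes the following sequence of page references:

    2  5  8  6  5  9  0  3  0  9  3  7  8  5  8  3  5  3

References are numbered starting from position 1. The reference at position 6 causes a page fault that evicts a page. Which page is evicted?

8

pos 1: 2: fault, frames {2}
pos 2: 5: fault, frames {2,5}
pos 3: 8: fault, frames {2,5,8}
pos 4: 6: fault, evict 2, frames {5,8,6}
pos 5: 5: hit
pos 6: 9: fault, evict 8, frames {6,5,9}
At position 6, page 8 is evicted.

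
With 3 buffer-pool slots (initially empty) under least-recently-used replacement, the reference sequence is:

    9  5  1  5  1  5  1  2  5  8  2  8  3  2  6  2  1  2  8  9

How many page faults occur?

10

9 -> miss, frames (9)
5 -> miss, frames (9 5)
1 -> miss, frames (9 5 1)
5 -> hit
1 -> hit
5 -> hit
1 -> hit
2 -> miss, evict 9, frames (5 1 2)
5 -> hit
8 -> miss, evict 1, frames (2 5 8)
2 -> hit
8 -> hit
3 -> miss, evict 5, frames (2 8 3)
2 -> hit
6 -> miss, evict 8, frames (3 2 6)
2 -> hit
1 -> miss, evict 3, frames (6 2 1)
2 -> hit
8 -> miss, evict 6, frames (1 2 8)
9 -> miss, evict 1, frames (2 8 9)
Page faults: 10.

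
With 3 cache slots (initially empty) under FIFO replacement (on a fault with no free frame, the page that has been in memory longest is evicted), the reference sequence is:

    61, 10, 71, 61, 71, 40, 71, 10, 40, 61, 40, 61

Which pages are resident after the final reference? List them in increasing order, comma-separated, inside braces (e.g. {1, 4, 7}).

61 -> miss, frames {61}
10 -> miss, frames {61,10}
71 -> miss, frames {61,10,71}
61 -> hit
71 -> hit
40 -> miss, evict 61, frames {10,71,40}
71 -> hit
10 -> hit
40 -> hit
61 -> miss, evict 10, frames {71,40,61}
40 -> hit
61 -> hit

{40, 61, 71}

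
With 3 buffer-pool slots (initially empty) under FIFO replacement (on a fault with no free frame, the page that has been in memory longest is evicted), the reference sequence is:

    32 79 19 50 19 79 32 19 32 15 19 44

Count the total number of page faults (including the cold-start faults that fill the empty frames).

8

32 -> fault, frames {32}
79 -> fault, frames {32,79}
19 -> fault, frames {32,79,19}
50 -> fault, evict 32, frames {79,19,50}
19 -> hit
79 -> hit
32 -> fault, evict 79, frames {19,50,32}
19 -> hit
32 -> hit
15 -> fault, evict 19, frames {50,32,15}
19 -> fault, evict 50, frames {32,15,19}
44 -> fault, evict 32, frames {15,19,44}
Page faults: 8.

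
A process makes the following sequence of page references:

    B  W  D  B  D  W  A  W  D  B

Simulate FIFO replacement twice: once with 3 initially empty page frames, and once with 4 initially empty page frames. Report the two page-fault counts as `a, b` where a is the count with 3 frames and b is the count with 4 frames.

3 frames: F F F . . . F . . F → 5 faults.
4 frames: F F F . . . F . . . → 4 faults.
4 < 5: adding a frame reduced faults, as is typical.

5, 4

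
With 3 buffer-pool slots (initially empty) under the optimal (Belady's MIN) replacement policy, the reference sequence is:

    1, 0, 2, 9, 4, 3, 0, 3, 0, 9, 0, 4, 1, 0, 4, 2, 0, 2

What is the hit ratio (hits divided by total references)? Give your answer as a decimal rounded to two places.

0.50

1 -> fault, frames (1)
0 -> fault, frames (1 0)
2 -> fault, frames (1 0 2)
9 -> fault, evict 2, frames (1 0 9)
4 -> fault, evict 1, frames (0 9 4)
3 -> fault, evict 4, frames (0 9 3)
0 -> hit
3 -> hit
0 -> hit
9 -> hit
0 -> hit
4 -> fault, evict 3, frames (0 9 4)
1 -> fault, evict 9, frames (0 4 1)
0 -> hit
4 -> hit
2 -> fault, evict 1, frames (0 4 2)
0 -> hit
2 -> hit
Hits: 9 of 18 references → 9/18 = 0.5000.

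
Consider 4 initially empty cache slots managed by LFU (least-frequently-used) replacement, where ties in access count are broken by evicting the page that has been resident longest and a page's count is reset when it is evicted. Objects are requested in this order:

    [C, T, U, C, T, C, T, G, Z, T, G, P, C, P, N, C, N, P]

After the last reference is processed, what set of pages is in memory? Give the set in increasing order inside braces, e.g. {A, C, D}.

C → miss, frames (C)
T → miss, frames (C T)
U → miss, frames (C T U)
C → hit
T → hit
C → hit
T → hit
G → miss, frames (C T U G)
Z → miss, evict U, frames (C T G Z)
T → hit
G → hit
P → miss, evict Z, frames (C T G P)
C → hit
P → hit
N → miss, evict G, frames (C T P N)
C → hit
N → hit
P → hit

{C, N, P, T}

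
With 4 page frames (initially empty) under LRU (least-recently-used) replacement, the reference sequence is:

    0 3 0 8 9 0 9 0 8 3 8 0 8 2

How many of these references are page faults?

0 -> miss, frames [0]
3 -> miss, frames [0, 3]
0 -> hit
8 -> miss, frames [3, 0, 8]
9 -> miss, frames [3, 0, 8, 9]
0 -> hit
9 -> hit
0 -> hit
8 -> hit
3 -> hit
8 -> hit
0 -> hit
8 -> hit
2 -> miss, evict 9, frames [3, 0, 8, 2]
Page faults: 5.

5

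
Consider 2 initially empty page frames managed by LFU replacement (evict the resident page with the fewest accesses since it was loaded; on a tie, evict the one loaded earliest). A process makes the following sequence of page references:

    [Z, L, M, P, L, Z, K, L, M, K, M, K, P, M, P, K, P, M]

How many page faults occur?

Z: miss, frames {Z}
L: miss, frames {Z,L}
M: miss, evict Z, frames {L,M}
P: miss, evict L, frames {M,P}
L: miss, evict M, frames {P,L}
Z: miss, evict P, frames {L,Z}
K: miss, evict L, frames {Z,K}
L: miss, evict Z, frames {K,L}
M: miss, evict K, frames {L,M}
K: miss, evict L, frames {M,K}
M: hit
K: hit
P: miss, evict M, frames {K,P}
M: miss, evict P, frames {K,M}
P: miss, evict M, frames {K,P}
K: hit
P: hit
M: miss, evict P, frames {K,M}
Page faults: 14.

14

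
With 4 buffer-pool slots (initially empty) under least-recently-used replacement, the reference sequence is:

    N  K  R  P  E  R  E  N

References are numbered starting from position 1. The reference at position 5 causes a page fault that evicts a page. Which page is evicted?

pos 1: N -> miss, frames {N}
pos 2: K -> miss, frames {N,K}
pos 3: R -> miss, frames {N,K,R}
pos 4: P -> miss, frames {N,K,R,P}
pos 5: E -> miss, evict N, frames {K,R,P,E}
At position 5, page N is evicted.

N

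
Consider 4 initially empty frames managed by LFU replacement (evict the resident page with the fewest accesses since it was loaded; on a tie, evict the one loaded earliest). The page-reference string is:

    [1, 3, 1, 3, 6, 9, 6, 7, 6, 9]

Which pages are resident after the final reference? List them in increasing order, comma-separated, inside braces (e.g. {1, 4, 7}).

{1, 3, 6, 9}

1 -> fault, frames {1}
3 -> fault, frames {1,3}
1 -> hit
3 -> hit
6 -> fault, frames {1,3,6}
9 -> fault, frames {1,3,6,9}
6 -> hit
7 -> fault, evict 9, frames {1,3,6,7}
6 -> hit
9 -> fault, evict 7, frames {1,3,6,9}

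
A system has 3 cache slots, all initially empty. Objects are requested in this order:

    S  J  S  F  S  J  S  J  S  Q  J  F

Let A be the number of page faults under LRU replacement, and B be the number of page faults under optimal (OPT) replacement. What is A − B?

1

Under LRU: F F . F . . . . . F . F → 5 faults.
Under OPT: F F . F . . . . . F . . → 4 faults.
A − B = 5 − 4 = 1.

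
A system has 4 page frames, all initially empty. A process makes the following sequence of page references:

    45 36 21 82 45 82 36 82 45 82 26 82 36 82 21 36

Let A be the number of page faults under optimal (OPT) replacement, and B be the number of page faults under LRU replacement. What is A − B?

Under OPT: F F F F . . . . . . F . . . . . → 5 faults.
Under LRU: F F F F . . . . . . F . . . F . → 6 faults.
A − B = 5 − 6 = -1.

-1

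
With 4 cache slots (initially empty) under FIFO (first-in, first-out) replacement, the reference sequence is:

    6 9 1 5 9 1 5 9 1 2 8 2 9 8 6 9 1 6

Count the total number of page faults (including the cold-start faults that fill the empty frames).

6 -> fault, frames (6)
9 -> fault, frames (6 9)
1 -> fault, frames (6 9 1)
5 -> fault, frames (6 9 1 5)
9 -> hit
1 -> hit
5 -> hit
9 -> hit
1 -> hit
2 -> fault, evict 6, frames (9 1 5 2)
8 -> fault, evict 9, frames (1 5 2 8)
2 -> hit
9 -> fault, evict 1, frames (5 2 8 9)
8 -> hit
6 -> fault, evict 5, frames (2 8 9 6)
9 -> hit
1 -> fault, evict 2, frames (8 9 6 1)
6 -> hit
Page faults: 9.

9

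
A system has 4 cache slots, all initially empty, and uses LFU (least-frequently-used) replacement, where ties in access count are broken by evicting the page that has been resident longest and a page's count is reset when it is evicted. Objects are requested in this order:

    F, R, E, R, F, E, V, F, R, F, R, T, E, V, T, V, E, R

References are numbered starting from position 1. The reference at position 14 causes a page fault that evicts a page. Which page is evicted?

pos 1: F -> fault, frames {F}
pos 2: R -> fault, frames {F,R}
pos 3: E -> fault, frames {F,R,E}
pos 4: R -> hit
pos 5: F -> hit
pos 6: E -> hit
pos 7: V -> fault, frames {F,R,E,V}
pos 8: F -> hit
pos 9: R -> hit
pos 10: F -> hit
pos 11: R -> hit
pos 12: T -> fault, evict V, frames {F,R,E,T}
pos 13: E -> hit
pos 14: V -> fault, evict T, frames {F,R,E,V}
At position 14, page T is evicted.

T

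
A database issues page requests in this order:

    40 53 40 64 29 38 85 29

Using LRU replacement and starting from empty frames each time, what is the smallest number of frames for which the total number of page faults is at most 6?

f=1: 8 faults
f=2: 7 faults
f=3: 6 faults
f=4: 6 faults
f=5: 6 faults
f=6: 6 faults
Smallest f with faults ≤ 6 is 3.

3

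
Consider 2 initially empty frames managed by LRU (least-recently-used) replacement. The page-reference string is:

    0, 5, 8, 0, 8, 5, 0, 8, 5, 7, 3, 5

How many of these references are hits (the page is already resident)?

1

0 -> miss, frames [0]
5 -> miss, frames [0, 5]
8 -> miss, evict 0, frames [5, 8]
0 -> miss, evict 5, frames [8, 0]
8 -> hit
5 -> miss, evict 0, frames [8, 5]
0 -> miss, evict 8, frames [5, 0]
8 -> miss, evict 5, frames [0, 8]
5 -> miss, evict 0, frames [8, 5]
7 -> miss, evict 8, frames [5, 7]
3 -> miss, evict 5, frames [7, 3]
5 -> miss, evict 7, frames [3, 5]
Hits: 1.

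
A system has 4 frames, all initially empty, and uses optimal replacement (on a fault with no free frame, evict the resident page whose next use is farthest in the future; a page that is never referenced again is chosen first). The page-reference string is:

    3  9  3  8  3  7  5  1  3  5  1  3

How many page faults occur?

3: fault, frames (3)
9: fault, frames (3 9)
3: hit
8: fault, frames (3 9 8)
3: hit
7: fault, frames (3 9 8 7)
5: fault, evict 7, frames (3 9 8 5)
1: fault, evict 8, frames (3 9 5 1)
3: hit
5: hit
1: hit
3: hit
Page faults: 6.

6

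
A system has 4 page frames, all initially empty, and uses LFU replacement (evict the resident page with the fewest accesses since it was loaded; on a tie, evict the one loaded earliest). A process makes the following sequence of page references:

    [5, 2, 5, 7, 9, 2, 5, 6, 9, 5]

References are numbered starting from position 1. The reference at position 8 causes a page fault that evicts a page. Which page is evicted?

pos 1: 5 → fault, frames {5}
pos 2: 2 → fault, frames {5,2}
pos 3: 5 → hit
pos 4: 7 → fault, frames {5,2,7}
pos 5: 9 → fault, frames {5,2,7,9}
pos 6: 2 → hit
pos 7: 5 → hit
pos 8: 6 → fault, evict 7, frames {5,2,9,6}
At position 8, page 7 is evicted.

7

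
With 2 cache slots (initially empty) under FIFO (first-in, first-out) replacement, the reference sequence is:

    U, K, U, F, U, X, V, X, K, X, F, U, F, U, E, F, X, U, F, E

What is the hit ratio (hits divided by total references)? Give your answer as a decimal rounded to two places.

0.20

U -> fault, frames {U}
K -> fault, frames {U,K}
U -> hit
F -> fault, evict U, frames {K,F}
U -> fault, evict K, frames {F,U}
X -> fault, evict F, frames {U,X}
V -> fault, evict U, frames {X,V}
X -> hit
K -> fault, evict X, frames {V,K}
X -> fault, evict V, frames {K,X}
F -> fault, evict K, frames {X,F}
U -> fault, evict X, frames {F,U}
F -> hit
U -> hit
E -> fault, evict F, frames {U,E}
F -> fault, evict U, frames {E,F}
X -> fault, evict E, frames {F,X}
U -> fault, evict F, frames {X,U}
F -> fault, evict X, frames {U,F}
E -> fault, evict U, frames {F,E}
Hits: 4 of 20 references → 4/20 = 0.2000.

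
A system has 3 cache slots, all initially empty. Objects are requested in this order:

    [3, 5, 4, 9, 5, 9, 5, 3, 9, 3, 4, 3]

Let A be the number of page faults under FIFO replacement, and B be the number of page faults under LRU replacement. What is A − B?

-1

Under FIFO: F F F F . . . F . . . . → 5 faults.
Under LRU: F F F F . . . F . . F . → 6 faults.
A − B = 5 − 6 = -1.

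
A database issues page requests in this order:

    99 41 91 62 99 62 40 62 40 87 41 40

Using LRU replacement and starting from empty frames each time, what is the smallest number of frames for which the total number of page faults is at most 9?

f=1: 12 faults
f=2: 9 faults
f=3: 8 faults
f=4: 7 faults
f=5: 7 faults
f=6: 6 faults
Smallest f with faults ≤ 9 is 2.

2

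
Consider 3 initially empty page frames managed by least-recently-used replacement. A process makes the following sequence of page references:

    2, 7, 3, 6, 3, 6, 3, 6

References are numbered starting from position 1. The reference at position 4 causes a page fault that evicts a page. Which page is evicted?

2

pos 1: 2 → fault, frames (2)
pos 2: 7 → fault, frames (2 7)
pos 3: 3 → fault, frames (2 7 3)
pos 4: 6 → fault, evict 2, frames (7 3 6)
At position 4, page 2 is evicted.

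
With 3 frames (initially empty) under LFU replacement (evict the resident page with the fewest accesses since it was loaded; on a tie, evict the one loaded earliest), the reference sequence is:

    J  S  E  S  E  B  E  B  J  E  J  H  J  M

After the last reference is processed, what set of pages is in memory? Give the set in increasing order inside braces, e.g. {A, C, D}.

{E, J, M}

J -> fault, frames (J)
S -> fault, frames (J S)
E -> fault, frames (J S E)
S -> hit
E -> hit
B -> fault, evict J, frames (S E B)
E -> hit
B -> hit
J -> fault, evict S, frames (E B J)
E -> hit
J -> hit
H -> fault, evict B, frames (E J H)
J -> hit
M -> fault, evict H, frames (E J M)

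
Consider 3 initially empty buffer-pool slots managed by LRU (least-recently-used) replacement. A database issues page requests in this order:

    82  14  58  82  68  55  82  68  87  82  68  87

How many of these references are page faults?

6

82 -> fault, frames [82]
14 -> fault, frames [82, 14]
58 -> fault, frames [82, 14, 58]
82 -> hit
68 -> fault, evict 14, frames [58, 82, 68]
55 -> fault, evict 58, frames [82, 68, 55]
82 -> hit
68 -> hit
87 -> fault, evict 55, frames [82, 68, 87]
82 -> hit
68 -> hit
87 -> hit
Page faults: 6.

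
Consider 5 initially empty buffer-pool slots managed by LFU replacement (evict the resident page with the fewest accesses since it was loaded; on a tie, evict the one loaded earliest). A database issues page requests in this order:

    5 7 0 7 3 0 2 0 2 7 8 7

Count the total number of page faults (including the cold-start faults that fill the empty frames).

5 -> fault, frames [5]
7 -> fault, frames [5, 7]
0 -> fault, frames [5, 7, 0]
7 -> hit
3 -> fault, frames [5, 7, 0, 3]
0 -> hit
2 -> fault, frames [5, 7, 0, 3, 2]
0 -> hit
2 -> hit
7 -> hit
8 -> fault, evict 5, frames [7, 0, 3, 2, 8]
7 -> hit
Page faults: 6.

6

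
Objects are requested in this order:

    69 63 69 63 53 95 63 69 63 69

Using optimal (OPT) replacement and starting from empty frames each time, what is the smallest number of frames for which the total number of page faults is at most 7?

2

f=1: 10 faults
f=2: 5 faults
f=3: 4 faults
f=4: 4 faults
Smallest f with faults ≤ 7 is 2.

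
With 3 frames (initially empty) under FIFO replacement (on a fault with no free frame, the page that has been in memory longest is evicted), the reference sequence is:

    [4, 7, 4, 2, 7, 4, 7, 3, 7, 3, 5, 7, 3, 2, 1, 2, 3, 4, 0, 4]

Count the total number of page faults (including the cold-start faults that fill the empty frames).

11

4 → miss, frames (4)
7 → miss, frames (4 7)
4 → hit
2 → miss, frames (4 7 2)
7 → hit
4 → hit
7 → hit
3 → miss, evict 4, frames (7 2 3)
7 → hit
3 → hit
5 → miss, evict 7, frames (2 3 5)
7 → miss, evict 2, frames (3 5 7)
3 → hit
2 → miss, evict 3, frames (5 7 2)
1 → miss, evict 5, frames (7 2 1)
2 → hit
3 → miss, evict 7, frames (2 1 3)
4 → miss, evict 2, frames (1 3 4)
0 → miss, evict 1, frames (3 4 0)
4 → hit
Page faults: 11.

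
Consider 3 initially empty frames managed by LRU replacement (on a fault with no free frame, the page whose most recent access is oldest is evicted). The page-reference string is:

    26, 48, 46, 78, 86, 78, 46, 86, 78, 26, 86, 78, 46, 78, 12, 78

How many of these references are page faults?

8

26 → miss, frames {26}
48 → miss, frames {26,48}
46 → miss, frames {26,48,46}
78 → miss, evict 26, frames {48,46,78}
86 → miss, evict 48, frames {46,78,86}
78 → hit
46 → hit
86 → hit
78 → hit
26 → miss, evict 46, frames {86,78,26}
86 → hit
78 → hit
46 → miss, evict 26, frames {86,78,46}
78 → hit
12 → miss, evict 86, frames {46,78,12}
78 → hit
Page faults: 8.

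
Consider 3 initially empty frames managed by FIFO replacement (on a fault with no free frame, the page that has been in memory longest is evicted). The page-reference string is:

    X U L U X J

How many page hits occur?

2

X: fault, frames {X}
U: fault, frames {X,U}
L: fault, frames {X,U,L}
U: hit
X: hit
J: fault, evict X, frames {U,L,J}
Hits: 2.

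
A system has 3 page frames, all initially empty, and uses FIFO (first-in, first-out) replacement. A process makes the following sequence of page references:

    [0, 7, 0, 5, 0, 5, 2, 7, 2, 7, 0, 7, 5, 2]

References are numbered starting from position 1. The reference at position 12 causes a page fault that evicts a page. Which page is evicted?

5

pos 1: 0 → fault, frames (0)
pos 2: 7 → fault, frames (0 7)
pos 3: 0 → hit
pos 4: 5 → fault, frames (0 7 5)
pos 5: 0 → hit
pos 6: 5 → hit
pos 7: 2 → fault, evict 0, frames (7 5 2)
pos 8: 7 → hit
pos 9: 2 → hit
pos 10: 7 → hit
pos 11: 0 → fault, evict 7, frames (5 2 0)
pos 12: 7 → fault, evict 5, frames (2 0 7)
At position 12, page 5 is evicted.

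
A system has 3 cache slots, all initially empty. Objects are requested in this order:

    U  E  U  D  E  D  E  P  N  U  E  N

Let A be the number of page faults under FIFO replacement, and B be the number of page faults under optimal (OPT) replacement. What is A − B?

Under FIFO: F F . F . . . F F F F . → 7 faults.
Under OPT: F F . F . . . F F . . . → 5 faults.
A − B = 7 − 5 = 2.

2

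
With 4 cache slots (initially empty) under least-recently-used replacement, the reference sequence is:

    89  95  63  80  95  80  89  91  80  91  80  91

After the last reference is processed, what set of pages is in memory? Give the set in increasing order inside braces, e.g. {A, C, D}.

89 -> fault, frames {89}
95 -> fault, frames {89,95}
63 -> fault, frames {89,95,63}
80 -> fault, frames {89,95,63,80}
95 -> hit
80 -> hit
89 -> hit
91 -> fault, evict 63, frames {95,80,89,91}
80 -> hit
91 -> hit
80 -> hit
91 -> hit

{80, 89, 91, 95}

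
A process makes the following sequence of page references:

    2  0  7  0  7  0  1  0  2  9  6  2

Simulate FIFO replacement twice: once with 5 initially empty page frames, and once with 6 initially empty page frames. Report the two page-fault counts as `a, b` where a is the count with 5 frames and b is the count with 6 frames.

7, 6

5 frames: F F F . . . F . . F F F → 7 faults.
6 frames: F F F . . . F . . F F . → 6 faults.
6 < 7: adding a frame reduced faults, as is typical.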